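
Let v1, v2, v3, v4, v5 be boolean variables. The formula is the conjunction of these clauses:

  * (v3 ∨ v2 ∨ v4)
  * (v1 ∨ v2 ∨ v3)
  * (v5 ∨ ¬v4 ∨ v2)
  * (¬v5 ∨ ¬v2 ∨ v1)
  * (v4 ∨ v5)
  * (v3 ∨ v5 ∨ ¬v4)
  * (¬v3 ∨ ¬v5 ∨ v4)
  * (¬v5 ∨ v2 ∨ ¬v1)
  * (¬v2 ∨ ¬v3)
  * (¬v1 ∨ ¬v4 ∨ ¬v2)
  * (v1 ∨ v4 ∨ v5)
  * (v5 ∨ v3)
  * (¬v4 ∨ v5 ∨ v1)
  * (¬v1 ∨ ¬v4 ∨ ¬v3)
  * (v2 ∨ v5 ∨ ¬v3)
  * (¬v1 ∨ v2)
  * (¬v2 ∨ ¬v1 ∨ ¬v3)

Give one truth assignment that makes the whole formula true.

v1=False  v2=False  v3=True  v4=True  v5=True

Branch on v1: take v1 = False.
The remaining clauses are satisfied by v2 = False, v3 = True, v4 = True, v5 = True.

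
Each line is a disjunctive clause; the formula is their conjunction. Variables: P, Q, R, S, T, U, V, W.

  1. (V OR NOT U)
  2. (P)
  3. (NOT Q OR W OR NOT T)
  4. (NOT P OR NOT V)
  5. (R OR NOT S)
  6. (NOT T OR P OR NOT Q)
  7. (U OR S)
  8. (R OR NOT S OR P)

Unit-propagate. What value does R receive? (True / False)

True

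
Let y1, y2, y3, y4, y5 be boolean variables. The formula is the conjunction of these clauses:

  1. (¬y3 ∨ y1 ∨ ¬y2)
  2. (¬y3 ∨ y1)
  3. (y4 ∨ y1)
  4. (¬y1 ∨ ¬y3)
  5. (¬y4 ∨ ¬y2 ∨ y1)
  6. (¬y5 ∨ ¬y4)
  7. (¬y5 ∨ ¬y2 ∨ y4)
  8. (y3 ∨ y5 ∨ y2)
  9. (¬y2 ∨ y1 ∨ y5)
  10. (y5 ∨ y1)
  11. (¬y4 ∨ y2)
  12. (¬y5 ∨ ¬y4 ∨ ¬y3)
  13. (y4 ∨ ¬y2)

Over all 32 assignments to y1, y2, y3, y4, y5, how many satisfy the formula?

2

The models are:
  y1=T y2=F y3=F y4=F y5=T
  y1=T y2=T y3=F y4=T y5=F
That's 2 in total.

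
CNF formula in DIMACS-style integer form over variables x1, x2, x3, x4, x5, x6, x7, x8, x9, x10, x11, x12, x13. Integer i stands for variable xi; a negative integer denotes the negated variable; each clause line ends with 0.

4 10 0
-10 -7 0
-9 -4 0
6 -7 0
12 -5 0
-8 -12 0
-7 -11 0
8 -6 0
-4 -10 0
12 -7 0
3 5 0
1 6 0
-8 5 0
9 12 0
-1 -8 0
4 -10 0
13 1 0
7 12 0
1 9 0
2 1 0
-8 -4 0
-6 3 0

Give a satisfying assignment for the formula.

x1=T  x2=F  x3=T  x4=T  x5=T  x6=F  x7=F  x8=F  x9=F  x10=F  x11=F  x12=T  x13=T

Check each clause:
  1. (x10 OR x4) — x4 is true.
  2. (NOT x7 OR NOT x10) — NOT x7 is true.
  3. (NOT x9 OR NOT x4) — NOT x9 is true.
  4. (NOT x7 OR x6) — NOT x7 is true.
  5. (NOT x5 OR x12) — x12 is true.
  6. (NOT x12 OR NOT x8) — NOT x8 is true.
  7. (NOT x7 OR NOT x11) — NOT x7 is true.
  8. (x8 OR NOT x6) — NOT x6 is true.
  9. (NOT x10 OR NOT x4) — NOT x10 is true.
  10. (x12 OR NOT x7) — NOT x7 is true.
  11. (x3 OR x5) — x3 is true.
  12. (x1 OR x6) — x1 is true.
  13. (NOT x8 OR x5) — NOT x8 is true.
  14. (x12 OR x9) — x12 is true.
  15. (NOT x1 OR NOT x8) — NOT x8 is true.
  16. (x4 OR NOT x10) — x4 is true.
  17. (x13 OR x1) — x1 is true.
  18. (x12 OR x7) — x12 is true.
  19. (x9 OR x1) — x1 is true.
  20. (x2 OR x1) — x1 is true.
  21. (NOT x4 OR NOT x8) — NOT x8 is true.
  22. (NOT x6 OR x3) — NOT x6 is true.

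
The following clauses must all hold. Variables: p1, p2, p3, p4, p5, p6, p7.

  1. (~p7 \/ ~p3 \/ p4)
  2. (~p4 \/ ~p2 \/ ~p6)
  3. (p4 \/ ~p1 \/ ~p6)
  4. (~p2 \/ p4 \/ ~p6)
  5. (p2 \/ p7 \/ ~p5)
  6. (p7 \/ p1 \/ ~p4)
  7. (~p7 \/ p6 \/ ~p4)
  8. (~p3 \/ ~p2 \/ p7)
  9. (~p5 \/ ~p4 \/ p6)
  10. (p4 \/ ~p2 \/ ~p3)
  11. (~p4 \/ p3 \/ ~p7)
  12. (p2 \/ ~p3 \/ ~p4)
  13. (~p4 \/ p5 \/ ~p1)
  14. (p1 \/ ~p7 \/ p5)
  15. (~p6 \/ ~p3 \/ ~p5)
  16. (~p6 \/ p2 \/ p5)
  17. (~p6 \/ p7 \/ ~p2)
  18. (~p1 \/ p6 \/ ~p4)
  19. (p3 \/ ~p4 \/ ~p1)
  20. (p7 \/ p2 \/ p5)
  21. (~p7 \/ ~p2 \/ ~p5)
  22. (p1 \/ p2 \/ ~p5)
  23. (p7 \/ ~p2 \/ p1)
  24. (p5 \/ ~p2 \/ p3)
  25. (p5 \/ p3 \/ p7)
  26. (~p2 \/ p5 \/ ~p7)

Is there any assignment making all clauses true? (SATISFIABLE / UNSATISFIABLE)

SATISFIABLE

Branch on p1: take p1 = True.
Set p2 = False and propagate.
The remaining clauses are satisfied by p3 = False, p4 = False, p5 = True, p6 = False, p7 = True.
So p1=T  p2=F  p3=F  p4=F  p5=T  p6=F  p7=T is a satisfying assignment.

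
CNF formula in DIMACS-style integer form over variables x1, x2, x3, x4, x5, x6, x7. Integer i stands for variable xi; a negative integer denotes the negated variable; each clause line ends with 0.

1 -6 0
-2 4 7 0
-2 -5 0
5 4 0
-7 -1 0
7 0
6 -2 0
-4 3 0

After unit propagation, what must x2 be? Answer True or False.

(x7) is a unit clause: x7 = True.
In (~x7 | ~x1), ~x7 is now false; ~x1 must hold, so x1 = False.
In (x1 | ~x6), x1 is now false; ~x6 must hold, so x6 = False.
In (~x2 | x6), x6 is now false; ~x2 must hold, so x2 = False.

False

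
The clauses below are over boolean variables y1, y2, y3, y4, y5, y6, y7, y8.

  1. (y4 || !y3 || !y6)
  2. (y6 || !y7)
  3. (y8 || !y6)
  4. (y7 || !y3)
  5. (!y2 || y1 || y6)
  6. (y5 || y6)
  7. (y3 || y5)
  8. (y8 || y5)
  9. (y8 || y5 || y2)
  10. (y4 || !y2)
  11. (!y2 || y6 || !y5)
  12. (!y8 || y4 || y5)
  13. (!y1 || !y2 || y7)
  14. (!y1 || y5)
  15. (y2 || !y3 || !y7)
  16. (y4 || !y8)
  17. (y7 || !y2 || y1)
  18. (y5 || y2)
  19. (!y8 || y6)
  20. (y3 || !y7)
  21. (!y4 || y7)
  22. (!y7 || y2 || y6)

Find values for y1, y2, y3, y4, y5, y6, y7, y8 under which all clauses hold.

y1=1, y2=1, y3=1, y4=1, y5=1, y6=1, y7=1, y8=1

Check each clause:
  1. (!y3 || !y6 || y4) — y4 is true.
  2. (y6 || !y7) — y6 is true.
  3. (y8 || !y6) — y8 is true.
  4. (!y3 || y7) — y7 is true.
  5. (y1 || y6 || !y2) — y1 is true.
  6. (y5 || y6) — y5 is true.
  7. (y5 || y3) — y3 is true.
  8. (y5 || y8) — y8 is true.
  9. (y5 || y8 || y2) — y8 is true.
  10. (y4 || !y2) — y4 is true.
  11. (!y5 || y6 || !y2) — y6 is true.
  12. (y4 || y5 || !y8) — y4 is true.
  13. (!y1 || y7 || !y2) — y7 is true.
  14. (y5 || !y1) — y5 is true.
  15. (y2 || !y7 || !y3) — y2 is true.
  16. (y4 || !y8) — y4 is true.
  17. (!y2 || y1 || y7) — y1 is true.
  18. (y5 || y2) — y2 is true.
  19. (y6 || !y8) — y6 is true.
  20. (y3 || !y7) — y3 is true.
  21. (y7 || !y4) — y7 is true.
  22. (!y7 || y2 || y6) — y2 is true.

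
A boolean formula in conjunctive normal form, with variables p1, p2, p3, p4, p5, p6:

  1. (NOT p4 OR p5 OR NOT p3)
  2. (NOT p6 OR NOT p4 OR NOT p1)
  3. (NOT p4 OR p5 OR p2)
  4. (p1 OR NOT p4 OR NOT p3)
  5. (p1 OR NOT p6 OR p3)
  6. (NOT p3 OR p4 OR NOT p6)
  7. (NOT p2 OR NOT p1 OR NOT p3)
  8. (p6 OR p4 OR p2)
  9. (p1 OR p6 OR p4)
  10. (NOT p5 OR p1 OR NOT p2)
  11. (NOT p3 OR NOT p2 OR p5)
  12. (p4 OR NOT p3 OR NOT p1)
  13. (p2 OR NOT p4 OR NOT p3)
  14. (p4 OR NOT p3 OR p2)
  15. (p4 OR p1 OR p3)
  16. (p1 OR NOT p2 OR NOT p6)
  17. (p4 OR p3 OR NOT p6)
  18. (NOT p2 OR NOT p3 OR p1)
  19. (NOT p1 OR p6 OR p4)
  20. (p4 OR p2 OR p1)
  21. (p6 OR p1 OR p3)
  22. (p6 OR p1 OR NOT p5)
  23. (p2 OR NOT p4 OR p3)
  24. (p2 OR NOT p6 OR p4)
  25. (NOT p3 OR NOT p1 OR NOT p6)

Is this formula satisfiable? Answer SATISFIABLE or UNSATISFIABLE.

Set p1 = True and propagate.
Set p2 = True and propagate.
  then p3 is forced to False.
Branch on p4: take p4 = True.
  then p6 is forced to False.
p5 is now unconstrained; take p5 = False.
So p1=True, p2=True, p3=False, p4=True, p5=False, p6=False is a satisfying assignment.

SATISFIABLE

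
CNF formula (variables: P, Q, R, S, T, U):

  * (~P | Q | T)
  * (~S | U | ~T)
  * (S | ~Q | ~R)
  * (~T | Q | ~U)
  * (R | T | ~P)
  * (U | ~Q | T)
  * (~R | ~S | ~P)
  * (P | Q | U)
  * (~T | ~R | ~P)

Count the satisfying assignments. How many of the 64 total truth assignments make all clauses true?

15

Split on T, then P.
  T=T, P=T: remaining (Q,R,S,U) ∈ {(F,F,F,F); (T,F,F,F); (T,F,F,T); (T,F,T,T)} — 4.
  T=T, P=F: remaining (Q,R,S,U) ∈ {(T,F,F,F); (T,F,F,T); (T,F,T,T); (T,T,T,T)} — 4.
  T=F, P=T: a clause becomes empty — 0.
  T=F, P=F: 7 of the 16 assignments to (Q,R,S,U) work.
Total: 4 + 4 + 0 + 7 = 15.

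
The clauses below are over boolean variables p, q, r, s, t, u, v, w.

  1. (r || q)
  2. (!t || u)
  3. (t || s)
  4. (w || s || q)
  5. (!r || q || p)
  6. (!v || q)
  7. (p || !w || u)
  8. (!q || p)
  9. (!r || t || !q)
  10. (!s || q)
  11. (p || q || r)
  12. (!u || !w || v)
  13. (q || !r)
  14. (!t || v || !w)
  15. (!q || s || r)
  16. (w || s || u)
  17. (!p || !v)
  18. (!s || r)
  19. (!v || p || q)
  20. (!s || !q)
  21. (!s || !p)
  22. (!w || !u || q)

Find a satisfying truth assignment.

p = T  q = T  r = T  s = F  t = T  u = T  v = F  w = F

Check each clause:
  1. (r || q) — q is true.
  2. (!t || u) — u is true.
  3. (s || t) — t is true.
  4. (s || w || q) — q is true.
  5. (!r || p || q) — p is true.
  6. (q || !v) — !v is true.
  7. (p || u || !w) — !w is true.
  8. (p || !q) — p is true.
  9. (t || !r || !q) — t is true.
  10. (q || !s) — q is true.
  11. (p || q || r) — p is true.
  12. (!w || !u || v) — !w is true.
  13. (q || !r) — q is true.
  14. (!t || !w || v) — !w is true.
  15. (s || !q || r) — r is true.
  16. (u || w || s) — u is true.
  17. (!p || !v) — !v is true.
  18. (!s || r) — r is true.
  19. (q || p || !v) — !v is true.
  20. (!q || !s) — !s is true.
  21. (!s || !p) — !s is true.
  22. (!u || !w || q) — !w is true.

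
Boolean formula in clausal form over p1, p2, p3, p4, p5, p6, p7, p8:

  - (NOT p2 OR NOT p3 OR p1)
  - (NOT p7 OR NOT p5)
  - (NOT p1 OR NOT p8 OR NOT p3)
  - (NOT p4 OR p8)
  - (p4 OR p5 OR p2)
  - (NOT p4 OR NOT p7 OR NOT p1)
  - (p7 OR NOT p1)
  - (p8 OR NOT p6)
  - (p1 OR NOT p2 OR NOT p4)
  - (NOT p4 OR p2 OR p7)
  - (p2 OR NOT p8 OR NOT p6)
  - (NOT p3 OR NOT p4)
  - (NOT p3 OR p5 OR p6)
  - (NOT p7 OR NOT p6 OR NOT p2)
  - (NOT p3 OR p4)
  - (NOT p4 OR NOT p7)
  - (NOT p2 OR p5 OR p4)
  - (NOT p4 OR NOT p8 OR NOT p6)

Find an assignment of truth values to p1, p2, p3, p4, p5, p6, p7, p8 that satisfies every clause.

p1 = F, p2 = T, p3 = F, p4 = F, p5 = T, p6 = F, p7 = F, p8 = F

Pure literal: p3 appears only negated; assign p3 = False.
Branch on p1: take p1 = False.
For the remaining variables, p2 = True, p4 = False, p5 = True, p6 = False, p7 = False, p8 = False works.
Every clause has at least one true literal under this assignment.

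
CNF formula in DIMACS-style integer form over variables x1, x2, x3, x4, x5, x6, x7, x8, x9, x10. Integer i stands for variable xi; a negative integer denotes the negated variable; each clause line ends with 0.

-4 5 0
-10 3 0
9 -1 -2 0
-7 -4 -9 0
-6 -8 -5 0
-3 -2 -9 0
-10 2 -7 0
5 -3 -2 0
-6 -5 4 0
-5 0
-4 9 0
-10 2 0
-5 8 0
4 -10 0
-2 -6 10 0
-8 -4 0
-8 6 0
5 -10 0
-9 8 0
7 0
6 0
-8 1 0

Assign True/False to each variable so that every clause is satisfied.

x1=F  x2=F  x3=T  x4=F  x5=F  x6=T  x7=T  x8=F  x9=F  x10=F

Unit propagation: (NOT x5) forces x5 = False.
Unit propagation: (NOT x4) forces x4 = False.
The clause (NOT x10) is unit: x10 must be False.
Unit propagation: (x7) forces x7 = True.
(x6) is a unit clause, so x6 = True.
The clause (NOT x2) is unit: x2 must be False.
x9 occurs only negated in the remaining clauses — set x9 = False.
Set x1 = False and propagate.
  then x8 is forced to False.
x3 is now unconstrained; take x3 = True.
Every clause has at least one true literal under this assignment.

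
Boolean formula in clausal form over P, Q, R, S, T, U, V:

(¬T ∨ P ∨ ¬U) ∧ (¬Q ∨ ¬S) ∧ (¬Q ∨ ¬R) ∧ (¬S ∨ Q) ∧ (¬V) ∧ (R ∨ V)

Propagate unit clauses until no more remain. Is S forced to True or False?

False

(¬V) is a unit clause: V = False.
From (V ∨ R) and V = False: R = True.
From (¬R ∨ ¬Q) and R = True: Q = False.
(¬S ∨ Q): since Q = False, the clause reduces to (¬S). S = False.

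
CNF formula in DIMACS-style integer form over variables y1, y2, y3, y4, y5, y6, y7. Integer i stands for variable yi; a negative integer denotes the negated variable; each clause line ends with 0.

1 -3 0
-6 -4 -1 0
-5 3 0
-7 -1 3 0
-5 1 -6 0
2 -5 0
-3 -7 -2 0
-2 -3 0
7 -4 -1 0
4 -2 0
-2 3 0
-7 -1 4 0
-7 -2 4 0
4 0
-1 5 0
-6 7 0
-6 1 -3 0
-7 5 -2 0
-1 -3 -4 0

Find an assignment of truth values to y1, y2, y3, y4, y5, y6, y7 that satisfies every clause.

Unit propagation: (y4) forces y4 = True.
Pure literal: y6 appears only negated; assign y6 = False.
Try y1 = False.
  then y3 is forced to False.
  then y5 is forced to False.
  then y2 is forced to False.
y7 is now unconstrained; take y7 = True.
Every clause has at least one true literal under this assignment.

y1 = False  y2 = False  y3 = False  y4 = True  y5 = False  y6 = False  y7 = True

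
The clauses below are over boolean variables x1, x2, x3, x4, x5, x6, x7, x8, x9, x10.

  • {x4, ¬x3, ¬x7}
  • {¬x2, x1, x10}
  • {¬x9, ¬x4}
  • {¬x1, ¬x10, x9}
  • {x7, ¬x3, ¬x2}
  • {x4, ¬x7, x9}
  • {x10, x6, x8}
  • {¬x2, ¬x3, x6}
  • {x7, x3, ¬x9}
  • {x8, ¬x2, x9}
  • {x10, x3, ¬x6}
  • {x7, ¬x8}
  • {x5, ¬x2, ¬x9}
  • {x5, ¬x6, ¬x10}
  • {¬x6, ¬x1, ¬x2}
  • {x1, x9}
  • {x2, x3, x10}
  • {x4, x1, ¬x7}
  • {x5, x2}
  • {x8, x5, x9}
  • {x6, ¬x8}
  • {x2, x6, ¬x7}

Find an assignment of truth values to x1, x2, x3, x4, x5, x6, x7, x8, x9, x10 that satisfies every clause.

x1 = False  x2 = False  x3 = True  x4 = False  x5 = True  x6 = True  x7 = False  x8 = False  x9 = True  x10 = True

Pure literal: x5 appears only positively; assign x5 = True.
Set x1 = False and propagate.
  then x9 is forced to True.
  then x4 is forced to False.
  then x7 is forced to False.
  then x3 is forced to True.
  then x2 is forced to False.
  then x8 is forced to False.
Branch on x6: take x6 = True.
x10 is now unconstrained; take x10 = True.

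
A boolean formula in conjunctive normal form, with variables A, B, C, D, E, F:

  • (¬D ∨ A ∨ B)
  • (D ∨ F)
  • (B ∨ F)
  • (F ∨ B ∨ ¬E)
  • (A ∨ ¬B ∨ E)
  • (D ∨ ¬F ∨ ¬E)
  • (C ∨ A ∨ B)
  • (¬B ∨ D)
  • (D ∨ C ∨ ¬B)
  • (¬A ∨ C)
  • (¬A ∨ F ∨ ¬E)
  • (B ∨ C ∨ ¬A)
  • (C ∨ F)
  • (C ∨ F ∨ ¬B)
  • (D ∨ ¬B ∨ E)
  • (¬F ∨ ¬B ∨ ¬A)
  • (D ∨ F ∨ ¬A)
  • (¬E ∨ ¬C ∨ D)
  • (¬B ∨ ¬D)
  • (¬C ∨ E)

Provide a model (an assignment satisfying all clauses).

A = T, B = F, C = T, D = T, E = T, F = T

Branch on A: take A = True.
  then C is forced to True.
  then E is forced to True.
  then F is forced to True.
  then D is forced to True.
  then B is forced to False.
Every clause has at least one true literal under this assignment.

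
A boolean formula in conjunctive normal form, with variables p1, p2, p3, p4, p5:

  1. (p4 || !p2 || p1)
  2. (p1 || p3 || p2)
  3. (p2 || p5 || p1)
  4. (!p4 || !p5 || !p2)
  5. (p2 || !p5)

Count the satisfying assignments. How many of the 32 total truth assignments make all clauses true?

Split on p2, then p1.
  p2=1, p1=1: p3 free; 3 ways for (p4,p5) × 2^1 = 6.
  p2=1, p1=0: remaining (p3,p4,p5) ∈ {(0,1,0); (1,1,0)} — 2.
  p2=0, p1=1: remaining (p3,p4,p5) ∈ {(0,0,0); (0,1,0); (1,0,0); (1,1,0)} — 4.
  p2=0, p1=0: a clause becomes empty — 0.
Total: 6 + 2 + 4 + 0 = 12.

12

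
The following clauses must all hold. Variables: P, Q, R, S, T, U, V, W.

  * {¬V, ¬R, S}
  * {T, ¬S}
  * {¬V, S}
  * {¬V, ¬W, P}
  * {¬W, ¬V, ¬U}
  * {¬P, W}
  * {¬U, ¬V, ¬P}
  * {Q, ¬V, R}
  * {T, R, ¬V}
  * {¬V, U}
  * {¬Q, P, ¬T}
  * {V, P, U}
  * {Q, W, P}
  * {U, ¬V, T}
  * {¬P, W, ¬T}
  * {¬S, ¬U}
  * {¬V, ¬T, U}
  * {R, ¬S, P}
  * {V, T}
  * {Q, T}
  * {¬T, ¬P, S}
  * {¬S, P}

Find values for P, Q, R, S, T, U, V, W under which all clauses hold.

P=0, Q=0, R=0, S=0, T=1, U=1, V=0, W=1

Set P = False and propagate.
  then S is forced to False.
  then V is forced to False.
  then U is forced to True.
  then T is forced to True.
  then Q is forced to False.
  then W is forced to True.
R is now unconstrained; take R = False.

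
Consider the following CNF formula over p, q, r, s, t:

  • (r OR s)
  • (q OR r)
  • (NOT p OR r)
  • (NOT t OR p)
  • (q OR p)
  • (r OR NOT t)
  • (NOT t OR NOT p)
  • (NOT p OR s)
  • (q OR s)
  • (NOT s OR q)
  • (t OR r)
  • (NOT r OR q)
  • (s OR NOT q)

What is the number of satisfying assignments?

2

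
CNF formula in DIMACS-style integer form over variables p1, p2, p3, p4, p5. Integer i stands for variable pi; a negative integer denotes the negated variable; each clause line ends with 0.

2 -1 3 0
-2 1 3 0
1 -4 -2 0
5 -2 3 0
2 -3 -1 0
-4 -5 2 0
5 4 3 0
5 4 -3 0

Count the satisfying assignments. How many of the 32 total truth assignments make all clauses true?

10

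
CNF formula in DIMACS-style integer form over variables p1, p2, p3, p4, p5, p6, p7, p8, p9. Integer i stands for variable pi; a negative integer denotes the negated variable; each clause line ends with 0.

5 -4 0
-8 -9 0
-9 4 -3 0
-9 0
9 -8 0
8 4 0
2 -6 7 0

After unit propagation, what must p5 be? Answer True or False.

Unit clause (¬p9) sets p9 = False.
(¬p8 ∨ p9) with p9 = False leaves only ¬p8, so p8 = False.
(p8 ∨ p4): since p8 = False, the clause reduces to (p4). p4 = True.
From (p5 ∨ ¬p4) and p4 = True: p5 = True.

True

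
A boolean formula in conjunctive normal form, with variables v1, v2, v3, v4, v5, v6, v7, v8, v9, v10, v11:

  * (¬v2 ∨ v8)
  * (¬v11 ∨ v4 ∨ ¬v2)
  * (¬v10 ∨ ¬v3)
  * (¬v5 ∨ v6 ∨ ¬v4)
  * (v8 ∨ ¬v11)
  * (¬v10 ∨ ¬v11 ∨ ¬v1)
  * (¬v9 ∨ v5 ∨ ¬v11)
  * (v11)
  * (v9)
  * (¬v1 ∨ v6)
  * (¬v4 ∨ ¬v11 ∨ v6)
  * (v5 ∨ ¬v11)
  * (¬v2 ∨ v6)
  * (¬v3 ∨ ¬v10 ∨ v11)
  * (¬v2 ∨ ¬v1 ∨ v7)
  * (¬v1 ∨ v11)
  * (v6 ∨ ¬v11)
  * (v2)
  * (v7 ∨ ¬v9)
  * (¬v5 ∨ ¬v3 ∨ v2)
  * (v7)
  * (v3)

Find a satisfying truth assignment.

The clause (v11) is unit: v11 must be True.
Unit propagation: (v8) forces v8 = True.
(v9) is a unit clause, so v9 = True.
(v5) is a unit clause, so v5 = True.
The clause (v6) is unit: v6 must be True.
(v2) is a unit clause, so v2 = True.
Unit propagation: (v4) forces v4 = True.
The clause (v7) is unit: v7 must be True.
The clause (v3) is unit: v3 must be True.
The clause (¬v10) is unit: v10 must be False.
v1 is now unconstrained; take v1 = False.

v1=0, v2=1, v3=1, v4=1, v5=1, v6=1, v7=1, v8=1, v9=1, v10=0, v11=1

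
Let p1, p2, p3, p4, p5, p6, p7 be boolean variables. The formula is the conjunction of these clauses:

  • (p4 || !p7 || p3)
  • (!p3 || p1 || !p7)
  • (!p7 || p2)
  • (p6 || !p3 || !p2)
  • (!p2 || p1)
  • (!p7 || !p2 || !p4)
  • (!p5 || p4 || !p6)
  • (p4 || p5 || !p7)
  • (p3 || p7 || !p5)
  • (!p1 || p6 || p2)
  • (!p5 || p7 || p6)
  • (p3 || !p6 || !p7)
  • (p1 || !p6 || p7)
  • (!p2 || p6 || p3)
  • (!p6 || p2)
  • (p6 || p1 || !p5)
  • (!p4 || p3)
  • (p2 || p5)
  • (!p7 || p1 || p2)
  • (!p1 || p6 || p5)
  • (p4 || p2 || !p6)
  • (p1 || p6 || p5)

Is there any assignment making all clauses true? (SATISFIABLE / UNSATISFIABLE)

Branch on p1: take p1 = True.
Try p2 = True.
For the remaining variables, p3 = True, p4 = True, p5 = True, p6 = True, p7 = False works.
Every clause has at least one true literal under this assignment.
So p1=True, p2=True, p3=True, p4=True, p5=True, p6=True, p7=False is a satisfying assignment.

SATISFIABLE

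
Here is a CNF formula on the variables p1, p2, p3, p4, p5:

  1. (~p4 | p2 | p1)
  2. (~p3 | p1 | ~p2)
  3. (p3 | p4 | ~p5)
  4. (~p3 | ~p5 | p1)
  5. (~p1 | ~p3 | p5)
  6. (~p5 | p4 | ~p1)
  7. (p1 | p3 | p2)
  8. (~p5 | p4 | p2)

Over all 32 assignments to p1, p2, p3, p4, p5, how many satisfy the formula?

12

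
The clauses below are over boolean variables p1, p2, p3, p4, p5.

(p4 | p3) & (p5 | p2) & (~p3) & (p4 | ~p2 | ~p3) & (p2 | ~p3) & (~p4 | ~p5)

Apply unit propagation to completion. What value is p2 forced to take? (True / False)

True

(~p3) is a unit clause: p3 = False.
(p4 | p3): since p3 = False, the clause reduces to (p4). p4 = True.
(~p5 | ~p4) with p4 = True leaves only ~p5, so p5 = False.
In (p5 | p2), p5 is now false; p2 must hold, so p2 = True.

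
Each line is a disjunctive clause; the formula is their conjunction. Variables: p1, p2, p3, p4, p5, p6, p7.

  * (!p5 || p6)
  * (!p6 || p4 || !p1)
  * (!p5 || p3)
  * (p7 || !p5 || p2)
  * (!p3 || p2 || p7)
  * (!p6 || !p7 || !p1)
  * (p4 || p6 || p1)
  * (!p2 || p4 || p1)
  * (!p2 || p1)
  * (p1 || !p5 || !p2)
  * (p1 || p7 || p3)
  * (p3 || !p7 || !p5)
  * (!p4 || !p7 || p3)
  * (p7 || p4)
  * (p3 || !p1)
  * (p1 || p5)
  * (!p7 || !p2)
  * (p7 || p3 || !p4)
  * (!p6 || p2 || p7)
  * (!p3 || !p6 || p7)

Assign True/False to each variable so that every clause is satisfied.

p1=False, p2=False, p3=True, p4=True, p5=True, p6=True, p7=True

Branch on p1: take p1 = False.
  then p2 is forced to False.
  then p5 is forced to True.
  then p6 is forced to True.
  then p3 is forced to True.
  then p7 is forced to True.
p4 is now unconstrained; take p4 = True.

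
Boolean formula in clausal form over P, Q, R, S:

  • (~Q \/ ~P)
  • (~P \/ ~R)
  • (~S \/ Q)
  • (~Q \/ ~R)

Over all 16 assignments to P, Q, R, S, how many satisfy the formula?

Satisfying assignments:
  P=0 Q=0 R=0 S=0
  P=0 Q=0 R=1 S=0
  P=0 Q=1 R=0 S=0
  P=0 Q=1 R=0 S=1
  P=1 Q=0 R=0 S=0
Count: 5.

5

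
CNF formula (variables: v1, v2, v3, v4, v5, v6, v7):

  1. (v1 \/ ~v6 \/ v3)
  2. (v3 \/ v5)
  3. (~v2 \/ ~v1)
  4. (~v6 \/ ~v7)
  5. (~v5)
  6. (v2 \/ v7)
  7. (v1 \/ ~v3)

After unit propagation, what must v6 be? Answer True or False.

False

Unit clause (~v5) sets v5 = False.
In (v5 \/ v3), v5 is now false; v3 must hold, so v3 = True.
(v1 \/ ~v3): since v3 = True, the clause reduces to (v1). v1 = True.
(~v2 \/ ~v1): since v1 = True, the clause reduces to (~v2). v2 = False.
In (v2 \/ v7), v2 is now false; v7 must hold, so v7 = True.
From (~v7 \/ ~v6) and v7 = True: v6 = False.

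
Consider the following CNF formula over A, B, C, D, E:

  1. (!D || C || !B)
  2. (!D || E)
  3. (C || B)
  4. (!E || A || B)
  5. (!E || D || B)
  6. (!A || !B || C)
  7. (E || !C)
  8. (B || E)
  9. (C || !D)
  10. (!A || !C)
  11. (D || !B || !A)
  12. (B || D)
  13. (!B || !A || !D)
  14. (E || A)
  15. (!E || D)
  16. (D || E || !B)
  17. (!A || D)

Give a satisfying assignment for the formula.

A=0, B=1, C=1, D=1, E=1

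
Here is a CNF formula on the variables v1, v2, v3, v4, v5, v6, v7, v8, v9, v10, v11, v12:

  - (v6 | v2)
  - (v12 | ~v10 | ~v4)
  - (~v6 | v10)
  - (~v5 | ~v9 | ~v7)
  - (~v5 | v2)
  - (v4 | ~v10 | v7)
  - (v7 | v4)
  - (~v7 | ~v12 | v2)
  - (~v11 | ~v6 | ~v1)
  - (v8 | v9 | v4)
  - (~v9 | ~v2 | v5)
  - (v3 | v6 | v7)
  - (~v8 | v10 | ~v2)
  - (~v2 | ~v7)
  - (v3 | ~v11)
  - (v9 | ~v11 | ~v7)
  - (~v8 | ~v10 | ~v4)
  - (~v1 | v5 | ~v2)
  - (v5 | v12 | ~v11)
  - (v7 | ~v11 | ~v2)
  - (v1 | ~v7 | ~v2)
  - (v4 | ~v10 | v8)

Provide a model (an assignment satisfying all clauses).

v1=False, v2=True, v3=True, v4=True, v5=True, v6=False, v7=False, v8=False, v9=False, v10=False, v11=False, v12=False

Check each clause:
  1. (v2 | v6) — v2 is true.
  2. (~v10 | ~v4 | v12) — ~v10 is true.
  3. (v10 | ~v6) — ~v6 is true.
  4. (~v7 | ~v9 | ~v5) — ~v7 is true.
  5. (~v5 | v2) — v2 is true.
  6. (v7 | v4 | ~v10) — v4 is true.
  7. (v4 | v7) — v4 is true.
  8. (~v12 | v2 | ~v7) — ~v7 is true.
  9. (~v6 | ~v11 | ~v1) — ~v6 is true.
  10. (v4 | v9 | v8) — v4 is true.
  11. (~v9 | ~v2 | v5) — v5 is true.
  12. (v7 | v6 | v3) — v3 is true.
  13. (v10 | ~v2 | ~v8) — ~v8 is true.
  14. (~v7 | ~v2) — ~v7 is true.
  15. (~v11 | v3) — v3 is true.
  16. (v9 | ~v7 | ~v11) — ~v7 is true.
  17. (~v4 | ~v8 | ~v10) — ~v8 is true.
  18. (~v2 | ~v1 | v5) — v5 is true.
  19. (~v11 | v12 | v5) — v5 is true.
  20. (v7 | ~v2 | ~v11) — ~v11 is true.
  21. (v1 | ~v7 | ~v2) — ~v7 is true.
  22. (v8 | v4 | ~v10) — v4 is true.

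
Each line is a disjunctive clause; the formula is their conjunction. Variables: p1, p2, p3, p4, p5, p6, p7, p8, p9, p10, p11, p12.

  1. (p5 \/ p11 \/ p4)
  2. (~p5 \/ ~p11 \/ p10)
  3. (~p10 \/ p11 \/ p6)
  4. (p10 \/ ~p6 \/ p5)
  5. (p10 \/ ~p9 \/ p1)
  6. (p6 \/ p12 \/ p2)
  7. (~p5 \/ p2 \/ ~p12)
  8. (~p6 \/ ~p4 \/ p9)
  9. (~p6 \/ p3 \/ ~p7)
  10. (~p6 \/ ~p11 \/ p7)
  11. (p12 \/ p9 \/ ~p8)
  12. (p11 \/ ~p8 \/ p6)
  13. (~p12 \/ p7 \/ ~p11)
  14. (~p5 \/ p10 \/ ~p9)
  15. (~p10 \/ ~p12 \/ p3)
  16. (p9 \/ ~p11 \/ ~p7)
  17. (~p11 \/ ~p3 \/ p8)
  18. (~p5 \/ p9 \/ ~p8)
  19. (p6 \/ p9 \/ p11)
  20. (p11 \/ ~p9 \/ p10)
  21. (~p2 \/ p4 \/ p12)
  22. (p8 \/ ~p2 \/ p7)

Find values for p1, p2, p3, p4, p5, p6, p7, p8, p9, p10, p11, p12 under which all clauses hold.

p1 = T, p2 = F, p3 = T, p4 = T, p5 = F, p6 = T, p7 = T, p8 = T, p9 = T, p10 = T, p11 = F, p12 = F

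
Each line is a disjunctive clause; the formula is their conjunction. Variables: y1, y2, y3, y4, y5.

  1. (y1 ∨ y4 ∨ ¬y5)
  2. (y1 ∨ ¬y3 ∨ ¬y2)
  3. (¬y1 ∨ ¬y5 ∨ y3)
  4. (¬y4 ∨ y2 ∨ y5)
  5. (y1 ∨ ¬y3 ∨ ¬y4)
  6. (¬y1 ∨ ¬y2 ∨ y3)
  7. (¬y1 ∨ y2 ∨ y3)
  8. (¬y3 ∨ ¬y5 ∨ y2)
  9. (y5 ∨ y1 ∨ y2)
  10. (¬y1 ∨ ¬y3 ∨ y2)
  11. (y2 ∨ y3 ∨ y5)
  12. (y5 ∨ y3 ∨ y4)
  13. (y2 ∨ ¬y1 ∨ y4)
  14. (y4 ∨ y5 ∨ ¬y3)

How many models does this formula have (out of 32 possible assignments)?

6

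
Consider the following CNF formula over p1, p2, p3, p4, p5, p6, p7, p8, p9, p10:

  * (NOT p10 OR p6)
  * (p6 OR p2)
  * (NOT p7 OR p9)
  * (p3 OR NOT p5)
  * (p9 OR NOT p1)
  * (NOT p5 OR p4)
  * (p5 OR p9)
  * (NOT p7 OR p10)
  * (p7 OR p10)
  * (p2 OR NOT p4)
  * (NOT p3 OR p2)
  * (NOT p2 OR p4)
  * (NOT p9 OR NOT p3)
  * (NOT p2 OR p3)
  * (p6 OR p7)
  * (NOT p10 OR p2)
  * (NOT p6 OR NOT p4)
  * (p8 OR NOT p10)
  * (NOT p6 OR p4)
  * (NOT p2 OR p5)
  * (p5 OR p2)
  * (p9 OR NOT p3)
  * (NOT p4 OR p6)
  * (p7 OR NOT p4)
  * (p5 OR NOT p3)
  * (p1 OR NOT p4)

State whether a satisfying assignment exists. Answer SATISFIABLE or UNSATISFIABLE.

p2 = True:
  propagation gives p4=True, p3=True, p9=False; an empty clause results — contradiction.
p2 = False:
  propagation gives p6=True, p4=False; an empty clause results — contradiction.
Every branch closes, so no satisfying assignment exists.

UNSATISFIABLE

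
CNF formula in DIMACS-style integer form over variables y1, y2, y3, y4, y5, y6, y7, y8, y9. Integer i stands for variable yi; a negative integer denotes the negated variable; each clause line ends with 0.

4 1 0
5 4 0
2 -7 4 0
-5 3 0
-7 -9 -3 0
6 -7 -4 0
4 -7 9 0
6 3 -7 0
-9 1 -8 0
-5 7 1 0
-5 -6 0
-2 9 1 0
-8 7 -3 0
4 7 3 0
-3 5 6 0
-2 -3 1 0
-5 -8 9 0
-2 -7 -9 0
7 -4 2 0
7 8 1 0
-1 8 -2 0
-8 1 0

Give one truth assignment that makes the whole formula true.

y1=True, y2=False, y3=True, y4=True, y5=False, y6=True, y7=True, y8=False, y9=False

Set y1 = True and propagate.
Set y2 = False and propagate.
The remaining clauses are satisfied by y3 = True, y4 = True, y5 = False, y6 = True, y7 = True, y8 = False, y9 = False.
Every clause has at least one true literal under this assignment.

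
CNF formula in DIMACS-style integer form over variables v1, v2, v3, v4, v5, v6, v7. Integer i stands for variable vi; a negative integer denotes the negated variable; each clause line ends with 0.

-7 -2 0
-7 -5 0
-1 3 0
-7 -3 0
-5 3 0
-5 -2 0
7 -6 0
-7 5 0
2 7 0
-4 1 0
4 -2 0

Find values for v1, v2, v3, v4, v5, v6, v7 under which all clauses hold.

v1 = T  v2 = T  v3 = T  v4 = T  v5 = F  v6 = F  v7 = F

Pure literal: v6 appears only negated; assign v6 = False.
Try v1 = True.
  then v3 is forced to True.
  then v7 is forced to False.
  then v2 is forced to True.
  then v5 is forced to False.
  then v4 is forced to True.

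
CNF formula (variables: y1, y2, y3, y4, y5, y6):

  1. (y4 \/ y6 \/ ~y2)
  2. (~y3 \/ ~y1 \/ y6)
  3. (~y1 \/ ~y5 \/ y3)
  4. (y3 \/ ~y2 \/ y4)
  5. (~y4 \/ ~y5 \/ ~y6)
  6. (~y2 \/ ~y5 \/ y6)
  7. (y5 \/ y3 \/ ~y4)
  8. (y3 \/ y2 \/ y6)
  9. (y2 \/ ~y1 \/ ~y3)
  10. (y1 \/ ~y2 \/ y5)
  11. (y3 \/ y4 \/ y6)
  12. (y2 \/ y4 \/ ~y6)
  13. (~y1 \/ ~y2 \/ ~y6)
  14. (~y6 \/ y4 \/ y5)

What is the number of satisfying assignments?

6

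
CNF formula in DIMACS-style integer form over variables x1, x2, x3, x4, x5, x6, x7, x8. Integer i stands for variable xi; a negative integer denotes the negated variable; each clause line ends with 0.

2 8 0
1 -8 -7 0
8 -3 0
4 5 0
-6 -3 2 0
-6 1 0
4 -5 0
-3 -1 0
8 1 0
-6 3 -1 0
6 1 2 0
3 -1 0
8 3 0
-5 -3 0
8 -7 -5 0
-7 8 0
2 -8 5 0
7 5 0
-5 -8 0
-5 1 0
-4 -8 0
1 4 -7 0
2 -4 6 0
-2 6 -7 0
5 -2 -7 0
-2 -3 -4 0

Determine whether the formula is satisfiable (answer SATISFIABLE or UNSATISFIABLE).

x8 = True:
  propagation gives x5=False, x4=True; an empty clause results — contradiction.
x8 = False:
  propagation gives x2=True, x3=False; an empty clause results — contradiction.
Every branch closes, so no satisfying assignment exists.

UNSATISFIABLE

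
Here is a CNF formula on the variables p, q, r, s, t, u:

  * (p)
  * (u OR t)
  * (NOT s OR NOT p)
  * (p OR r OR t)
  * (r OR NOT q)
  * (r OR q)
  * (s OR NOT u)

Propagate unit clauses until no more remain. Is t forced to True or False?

Unit clause (p) sets p = True.
In (NOT s OR NOT p), NOT p is now false; NOT s must hold, so s = False.
From (NOT u OR s) and s = False: u = False.
(t OR u) with u = False leaves only t, so t = True.

True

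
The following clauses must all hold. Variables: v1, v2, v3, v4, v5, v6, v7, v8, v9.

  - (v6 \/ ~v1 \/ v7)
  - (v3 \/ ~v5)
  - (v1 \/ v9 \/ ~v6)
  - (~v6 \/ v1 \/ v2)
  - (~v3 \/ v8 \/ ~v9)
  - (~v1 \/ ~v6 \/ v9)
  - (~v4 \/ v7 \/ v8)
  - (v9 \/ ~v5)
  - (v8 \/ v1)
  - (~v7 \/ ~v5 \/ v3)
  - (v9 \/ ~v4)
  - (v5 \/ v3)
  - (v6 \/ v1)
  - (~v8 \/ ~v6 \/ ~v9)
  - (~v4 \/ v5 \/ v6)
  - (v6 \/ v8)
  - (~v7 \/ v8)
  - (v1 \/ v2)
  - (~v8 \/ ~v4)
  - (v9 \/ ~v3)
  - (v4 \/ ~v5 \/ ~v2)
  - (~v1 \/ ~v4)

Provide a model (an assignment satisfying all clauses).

v1 = T, v2 = F, v3 = T, v4 = F, v5 = F, v6 = F, v7 = T, v8 = T, v9 = T

Set v1 = True and propagate.
  then v4 is forced to False.
For the remaining variables, v2 = False, v3 = True, v5 = False, v6 = False, v7 = True, v8 = True, v9 = True works.
Every clause has at least one true literal under this assignment.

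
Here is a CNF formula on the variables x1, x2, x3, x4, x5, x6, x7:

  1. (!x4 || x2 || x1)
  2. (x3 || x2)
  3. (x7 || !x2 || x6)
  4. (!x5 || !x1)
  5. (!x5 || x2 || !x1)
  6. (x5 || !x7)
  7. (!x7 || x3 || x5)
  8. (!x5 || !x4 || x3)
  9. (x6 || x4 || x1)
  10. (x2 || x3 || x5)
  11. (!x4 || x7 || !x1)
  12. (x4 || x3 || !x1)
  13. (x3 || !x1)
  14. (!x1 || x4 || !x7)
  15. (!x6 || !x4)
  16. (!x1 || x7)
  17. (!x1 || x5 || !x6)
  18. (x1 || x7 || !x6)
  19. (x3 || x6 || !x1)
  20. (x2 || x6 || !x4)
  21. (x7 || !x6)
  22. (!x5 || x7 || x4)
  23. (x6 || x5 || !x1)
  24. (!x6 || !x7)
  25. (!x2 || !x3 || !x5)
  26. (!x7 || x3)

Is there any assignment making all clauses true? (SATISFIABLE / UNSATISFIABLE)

x1 = True:
  propagation gives x5=False, x7=False; an empty clause results — contradiction.
x1 = False:
  x7 = True:
    propagation gives x5=True, x6=False, x4=True, x2=True; an empty clause results — contradiction.
  x7 = False:
    propagation gives x6=False, x2=False, x4=False; an empty clause results — contradiction.
Every branch closes, so no satisfying assignment exists.

UNSATISFIABLE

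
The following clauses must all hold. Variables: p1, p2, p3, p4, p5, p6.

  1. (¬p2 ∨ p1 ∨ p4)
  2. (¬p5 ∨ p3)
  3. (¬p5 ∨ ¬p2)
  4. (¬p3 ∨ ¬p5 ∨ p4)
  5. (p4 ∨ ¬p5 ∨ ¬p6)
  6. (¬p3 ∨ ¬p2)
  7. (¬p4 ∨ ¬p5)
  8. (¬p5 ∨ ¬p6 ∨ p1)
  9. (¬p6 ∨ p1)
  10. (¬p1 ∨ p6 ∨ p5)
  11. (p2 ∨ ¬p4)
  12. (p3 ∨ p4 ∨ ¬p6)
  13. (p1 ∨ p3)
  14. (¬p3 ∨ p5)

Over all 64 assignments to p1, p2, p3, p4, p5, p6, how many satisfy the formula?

Satisfying assignments:
  p1=1 p2=1 p3=0 p4=1 p5=0 p6=1
That's 1 in total.

1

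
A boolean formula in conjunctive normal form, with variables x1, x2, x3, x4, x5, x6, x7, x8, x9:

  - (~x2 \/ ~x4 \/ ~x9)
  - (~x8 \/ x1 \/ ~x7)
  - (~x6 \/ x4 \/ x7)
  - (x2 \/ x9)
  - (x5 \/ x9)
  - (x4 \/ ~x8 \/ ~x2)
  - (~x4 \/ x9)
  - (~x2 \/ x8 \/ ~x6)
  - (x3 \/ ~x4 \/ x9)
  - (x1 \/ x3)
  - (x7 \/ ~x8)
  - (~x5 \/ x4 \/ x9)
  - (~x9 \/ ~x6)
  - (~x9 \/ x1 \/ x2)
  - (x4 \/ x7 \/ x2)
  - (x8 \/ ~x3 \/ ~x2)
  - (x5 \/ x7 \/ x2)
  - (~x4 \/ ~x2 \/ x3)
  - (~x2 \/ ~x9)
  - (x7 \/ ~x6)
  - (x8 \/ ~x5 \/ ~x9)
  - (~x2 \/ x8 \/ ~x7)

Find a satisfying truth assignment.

x1=T, x2=F, x3=F, x4=T, x5=T, x6=F, x7=T, x8=T, x9=T

Check each clause:
  1. (~x2 \/ ~x9 \/ ~x4) — ~x2 is true.
  2. (~x7 \/ ~x8 \/ x1) — x1 is true.
  3. (~x6 \/ x7 \/ x4) — ~x6 is true.
  4. (x2 \/ x9) — x9 is true.
  5. (x9 \/ x5) — x9 is true.
  6. (~x8 \/ ~x2 \/ x4) — x4 is true.
  7. (x9 \/ ~x4) — x9 is true.
  8. (x8 \/ ~x2 \/ ~x6) — x8 is true.
  9. (~x4 \/ x9 \/ x3) — x9 is true.
  10. (x3 \/ x1) — x1 is true.
  11. (x7 \/ ~x8) — x7 is true.
  12. (x9 \/ ~x5 \/ x4) — x9 is true.
  13. (~x6 \/ ~x9) — ~x6 is true.
  14. (~x9 \/ x1 \/ x2) — x1 is true.
  15. (x7 \/ x2 \/ x4) — x4 is true.
  16. (~x2 \/ x8 \/ ~x3) — x8 is true.
  17. (x5 \/ x2 \/ x7) — x5 is true.
  18. (~x4 \/ ~x2 \/ x3) — ~x2 is true.
  19. (~x9 \/ ~x2) — ~x2 is true.
  20. (~x6 \/ x7) — ~x6 is true.
  21. (x8 \/ ~x9 \/ ~x5) — x8 is true.
  22. (x8 \/ ~x2 \/ ~x7) — x8 is true.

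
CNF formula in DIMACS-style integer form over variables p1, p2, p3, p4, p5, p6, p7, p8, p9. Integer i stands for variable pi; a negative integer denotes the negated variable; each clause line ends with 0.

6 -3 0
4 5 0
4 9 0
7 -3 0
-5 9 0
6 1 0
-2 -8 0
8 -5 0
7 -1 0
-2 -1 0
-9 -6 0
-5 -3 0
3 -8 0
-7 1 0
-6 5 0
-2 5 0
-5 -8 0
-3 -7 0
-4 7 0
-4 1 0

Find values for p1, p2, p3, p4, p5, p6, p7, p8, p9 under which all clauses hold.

p1 = T, p2 = F, p3 = F, p4 = T, p5 = F, p6 = F, p7 = T, p8 = F, p9 = T

Check each clause:
  1. {p6, ¬p3} — ¬p3 is true.
  2. {p4, p5} — p4 is true.
  3. {p9, p4} — p9 is true.
  4. {¬p3, p7} — ¬p3 is true.
  5. {¬p5, p9} — p9 is true.
  6. {p1, p6} — p1 is true.
  7. {¬p8, ¬p2} — ¬p8 is true.
  8. {¬p5, p8} — ¬p5 is true.
  9. {¬p1, p7} — p7 is true.
  10. {¬p1, ¬p2} — ¬p2 is true.
  11. {¬p6, ¬p9} — ¬p6 is true.
  12. {¬p5, ¬p3} — ¬p5 is true.
  13. {¬p8, p3} — ¬p8 is true.
  14. {¬p7, p1} — p1 is true.
  15. {p5, ¬p6} — ¬p6 is true.
  16. {¬p2, p5} — ¬p2 is true.
  17. {¬p5, ¬p8} — ¬p8 is true.
  18. {¬p3, ¬p7} — ¬p3 is true.
  19. {¬p4, p7} — p7 is true.
  20. {p1, ¬p4} — p1 is true.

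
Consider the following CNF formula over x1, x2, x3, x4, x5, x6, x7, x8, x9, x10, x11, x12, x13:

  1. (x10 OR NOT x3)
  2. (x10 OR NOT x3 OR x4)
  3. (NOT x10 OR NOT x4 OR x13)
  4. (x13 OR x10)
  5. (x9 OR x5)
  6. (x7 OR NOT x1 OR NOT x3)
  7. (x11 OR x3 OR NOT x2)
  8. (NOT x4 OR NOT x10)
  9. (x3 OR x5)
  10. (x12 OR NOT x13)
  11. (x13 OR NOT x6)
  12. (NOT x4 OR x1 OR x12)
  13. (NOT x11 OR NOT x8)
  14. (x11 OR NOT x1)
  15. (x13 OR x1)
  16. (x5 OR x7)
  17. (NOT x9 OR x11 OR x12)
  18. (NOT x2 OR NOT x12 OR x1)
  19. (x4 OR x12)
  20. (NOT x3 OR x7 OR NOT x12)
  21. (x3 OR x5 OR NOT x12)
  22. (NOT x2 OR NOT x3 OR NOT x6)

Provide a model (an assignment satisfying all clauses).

x1=1  x2=0  x3=0  x4=1  x5=1  x6=0  x7=0  x8=0  x9=0  x10=0  x11=1  x12=1  x13=1

Check each clause:
  1. (x10 OR NOT x3) — NOT x3 is true.
  2. (NOT x3 OR x10 OR x4) — x4 is true.
  3. (x13 OR NOT x10 OR NOT x4) — x13 is true.
  4. (x10 OR x13) — x13 is true.
  5. (x9 OR x5) — x5 is true.
  6. (x7 OR NOT x3 OR NOT x1) — NOT x3 is true.
  7. (x11 OR x3 OR NOT x2) — x11 is true.
  8. (NOT x10 OR NOT x4) — NOT x10 is true.
  9. (x3 OR x5) — x5 is true.
  10. (x12 OR NOT x13) — x12 is true.
  11. (x13 OR NOT x6) — NOT x6 is true.
  12. (x1 OR x12 OR NOT x4) — x1 is true.
  13. (NOT x11 OR NOT x8) — NOT x8 is true.
  14. (x11 OR NOT x1) — x11 is true.
  15. (x1 OR x13) — x1 is true.
  16. (x5 OR x7) — x5 is true.
  17. (x11 OR NOT x9 OR x12) — x11 is true.
  18. (NOT x12 OR NOT x2 OR x1) — x1 is true.
  19. (x12 OR x4) — x4 is true.
  20. (NOT x12 OR NOT x3 OR x7) — NOT x3 is true.
  21. (NOT x12 OR x3 OR x5) — x5 is true.
  22. (NOT x2 OR NOT x6 OR NOT x3) — NOT x6 is true.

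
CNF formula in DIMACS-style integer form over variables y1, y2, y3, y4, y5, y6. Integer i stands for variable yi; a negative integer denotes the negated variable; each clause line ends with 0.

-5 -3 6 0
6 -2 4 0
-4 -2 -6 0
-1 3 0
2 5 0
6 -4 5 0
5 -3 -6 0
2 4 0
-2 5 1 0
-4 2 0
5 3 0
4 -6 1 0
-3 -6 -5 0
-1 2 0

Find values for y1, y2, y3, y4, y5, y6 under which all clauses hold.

y1=False, y2=True, y3=False, y4=True, y5=True, y6=False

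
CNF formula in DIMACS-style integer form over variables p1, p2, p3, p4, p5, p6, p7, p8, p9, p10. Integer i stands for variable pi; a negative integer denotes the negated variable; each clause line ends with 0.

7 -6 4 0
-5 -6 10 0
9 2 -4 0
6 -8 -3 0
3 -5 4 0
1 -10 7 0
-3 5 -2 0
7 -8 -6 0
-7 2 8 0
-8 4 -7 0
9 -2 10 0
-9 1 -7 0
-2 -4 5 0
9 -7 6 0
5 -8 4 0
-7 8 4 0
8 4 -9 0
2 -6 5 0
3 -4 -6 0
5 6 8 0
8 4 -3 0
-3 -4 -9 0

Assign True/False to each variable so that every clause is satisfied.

p1 occurs only positively in the remaining clauses — set p1 = True.
Try p2 = True.
For the remaining variables, p3 = False, p4 = True, p5 = True, p6 = False, p7 = False, p8 = True, p9 = False, p10 = True works.

p1=T  p2=T  p3=F  p4=T  p5=T  p6=F  p7=F  p8=T  p9=F  p10=T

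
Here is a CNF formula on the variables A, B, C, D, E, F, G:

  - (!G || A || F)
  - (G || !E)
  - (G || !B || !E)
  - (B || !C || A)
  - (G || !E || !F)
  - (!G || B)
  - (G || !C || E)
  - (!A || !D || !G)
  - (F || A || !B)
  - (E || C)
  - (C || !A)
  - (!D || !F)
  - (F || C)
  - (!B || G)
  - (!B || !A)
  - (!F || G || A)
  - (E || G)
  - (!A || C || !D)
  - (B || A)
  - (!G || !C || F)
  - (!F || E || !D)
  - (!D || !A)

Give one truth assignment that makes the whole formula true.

A=False, B=True, C=True, D=False, E=True, F=True, G=True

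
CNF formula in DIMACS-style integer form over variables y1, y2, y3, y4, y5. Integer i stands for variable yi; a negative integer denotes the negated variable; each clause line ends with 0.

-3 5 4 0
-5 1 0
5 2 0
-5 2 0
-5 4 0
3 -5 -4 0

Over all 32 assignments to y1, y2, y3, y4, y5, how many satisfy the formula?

7

Satisfying assignments:
  y1=F y2=T y3=F y4=F y5=F
  y1=F y2=T y3=F y4=T y5=F
  y1=F y2=T y3=T y4=T y5=F
  y1=T y2=T y3=F y4=F y5=F
  y1=T y2=T y3=F y4=T y5=F
  y1=T y2=T y3=T y4=T y5=F
  y1=T y2=T y3=T y4=T y5=T
Count: 7.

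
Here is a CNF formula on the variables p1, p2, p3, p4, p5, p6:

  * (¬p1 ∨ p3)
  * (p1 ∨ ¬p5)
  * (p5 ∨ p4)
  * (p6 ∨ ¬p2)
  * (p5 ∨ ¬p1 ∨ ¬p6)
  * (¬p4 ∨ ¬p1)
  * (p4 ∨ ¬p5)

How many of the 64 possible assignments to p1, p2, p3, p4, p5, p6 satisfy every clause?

The models are:
  p1=F p2=F p3=F p4=T p5=F p6=F
  p1=F p2=F p3=F p4=T p5=F p6=T
  p1=F p2=F p3=T p4=T p5=F p6=F
  p1=F p2=F p3=T p4=T p5=F p6=T
  p1=F p2=T p3=F p4=T p5=F p6=T
  p1=F p2=T p3=T p4=T p5=F p6=T
Count: 6.

6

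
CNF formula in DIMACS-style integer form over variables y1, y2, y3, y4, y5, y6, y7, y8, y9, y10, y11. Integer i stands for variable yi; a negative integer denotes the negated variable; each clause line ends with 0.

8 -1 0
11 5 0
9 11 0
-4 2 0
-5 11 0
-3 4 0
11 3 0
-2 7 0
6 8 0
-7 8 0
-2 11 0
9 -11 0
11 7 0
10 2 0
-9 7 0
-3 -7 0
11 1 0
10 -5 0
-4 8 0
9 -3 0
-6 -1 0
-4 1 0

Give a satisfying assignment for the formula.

y1 = False, y2 = False, y3 = False, y4 = False, y5 = True, y6 = False, y7 = True, y8 = True, y9 = True, y10 = True, y11 = True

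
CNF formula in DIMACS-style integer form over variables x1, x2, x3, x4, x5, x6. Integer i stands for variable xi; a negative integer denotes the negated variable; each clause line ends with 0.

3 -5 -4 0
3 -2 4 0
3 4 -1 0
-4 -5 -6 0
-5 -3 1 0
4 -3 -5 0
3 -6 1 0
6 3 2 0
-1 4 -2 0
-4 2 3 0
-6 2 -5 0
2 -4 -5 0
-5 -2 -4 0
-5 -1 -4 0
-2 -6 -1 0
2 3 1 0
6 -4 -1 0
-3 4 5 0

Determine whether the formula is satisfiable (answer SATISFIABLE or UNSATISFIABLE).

Branch on x1: take x1 = True.
For the remaining variables, x2 = False, x3 = True, x4 = True, x5 = False, x6 = True works.
Every clause has at least one true literal under this assignment.
So x1=1, x2=0, x3=1, x4=1, x5=0, x6=1 is a satisfying assignment.

SATISFIABLE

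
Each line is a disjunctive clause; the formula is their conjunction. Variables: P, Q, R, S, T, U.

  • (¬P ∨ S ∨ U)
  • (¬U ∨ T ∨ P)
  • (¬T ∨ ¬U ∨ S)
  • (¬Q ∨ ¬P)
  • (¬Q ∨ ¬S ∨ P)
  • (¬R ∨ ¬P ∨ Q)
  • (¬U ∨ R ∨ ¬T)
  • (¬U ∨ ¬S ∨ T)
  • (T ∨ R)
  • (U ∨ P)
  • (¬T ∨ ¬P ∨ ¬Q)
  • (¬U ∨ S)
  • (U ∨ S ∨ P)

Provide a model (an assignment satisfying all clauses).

Try P = True.
  then Q is forced to False.
  then R is forced to False.
  then T is forced to True.
  then U is forced to False.
  then S is forced to True.
Every clause has at least one true literal under this assignment.

P=T, Q=F, R=F, S=T, T=T, U=F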